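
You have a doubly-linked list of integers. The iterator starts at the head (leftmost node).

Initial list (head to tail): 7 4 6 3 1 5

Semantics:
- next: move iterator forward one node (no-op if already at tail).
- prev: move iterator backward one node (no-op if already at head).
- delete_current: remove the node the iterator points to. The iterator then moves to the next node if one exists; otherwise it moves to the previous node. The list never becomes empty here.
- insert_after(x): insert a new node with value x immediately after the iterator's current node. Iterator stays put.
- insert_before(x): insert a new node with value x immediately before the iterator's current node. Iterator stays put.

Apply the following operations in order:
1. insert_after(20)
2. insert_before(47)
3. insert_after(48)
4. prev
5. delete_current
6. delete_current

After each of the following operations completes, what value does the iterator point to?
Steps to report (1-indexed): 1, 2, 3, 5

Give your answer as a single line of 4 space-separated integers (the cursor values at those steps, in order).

Answer: 7 7 7 7

Derivation:
After 1 (insert_after(20)): list=[7, 20, 4, 6, 3, 1, 5] cursor@7
After 2 (insert_before(47)): list=[47, 7, 20, 4, 6, 3, 1, 5] cursor@7
After 3 (insert_after(48)): list=[47, 7, 48, 20, 4, 6, 3, 1, 5] cursor@7
After 4 (prev): list=[47, 7, 48, 20, 4, 6, 3, 1, 5] cursor@47
After 5 (delete_current): list=[7, 48, 20, 4, 6, 3, 1, 5] cursor@7
After 6 (delete_current): list=[48, 20, 4, 6, 3, 1, 5] cursor@48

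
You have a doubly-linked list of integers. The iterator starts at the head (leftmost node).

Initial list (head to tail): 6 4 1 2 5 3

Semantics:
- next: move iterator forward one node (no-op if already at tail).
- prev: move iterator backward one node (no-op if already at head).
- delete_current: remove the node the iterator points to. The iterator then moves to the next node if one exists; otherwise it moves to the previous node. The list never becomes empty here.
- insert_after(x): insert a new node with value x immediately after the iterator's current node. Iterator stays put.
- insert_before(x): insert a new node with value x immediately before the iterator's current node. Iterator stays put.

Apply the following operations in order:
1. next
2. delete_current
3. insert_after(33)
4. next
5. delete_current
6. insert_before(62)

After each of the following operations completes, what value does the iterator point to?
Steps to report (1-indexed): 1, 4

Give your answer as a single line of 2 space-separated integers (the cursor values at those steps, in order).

Answer: 4 33

Derivation:
After 1 (next): list=[6, 4, 1, 2, 5, 3] cursor@4
After 2 (delete_current): list=[6, 1, 2, 5, 3] cursor@1
After 3 (insert_after(33)): list=[6, 1, 33, 2, 5, 3] cursor@1
After 4 (next): list=[6, 1, 33, 2, 5, 3] cursor@33
After 5 (delete_current): list=[6, 1, 2, 5, 3] cursor@2
After 6 (insert_before(62)): list=[6, 1, 62, 2, 5, 3] cursor@2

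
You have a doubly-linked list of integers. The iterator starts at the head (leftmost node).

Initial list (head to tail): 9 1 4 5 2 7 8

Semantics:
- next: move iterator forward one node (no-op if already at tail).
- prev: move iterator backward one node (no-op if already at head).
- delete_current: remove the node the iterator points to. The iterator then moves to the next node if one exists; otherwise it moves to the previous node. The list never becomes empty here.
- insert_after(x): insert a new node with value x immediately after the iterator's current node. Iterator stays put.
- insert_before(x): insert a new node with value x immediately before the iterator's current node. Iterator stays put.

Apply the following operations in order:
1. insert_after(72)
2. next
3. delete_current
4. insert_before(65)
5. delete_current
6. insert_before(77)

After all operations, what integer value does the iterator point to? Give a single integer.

Answer: 4

Derivation:
After 1 (insert_after(72)): list=[9, 72, 1, 4, 5, 2, 7, 8] cursor@9
After 2 (next): list=[9, 72, 1, 4, 5, 2, 7, 8] cursor@72
After 3 (delete_current): list=[9, 1, 4, 5, 2, 7, 8] cursor@1
After 4 (insert_before(65)): list=[9, 65, 1, 4, 5, 2, 7, 8] cursor@1
After 5 (delete_current): list=[9, 65, 4, 5, 2, 7, 8] cursor@4
After 6 (insert_before(77)): list=[9, 65, 77, 4, 5, 2, 7, 8] cursor@4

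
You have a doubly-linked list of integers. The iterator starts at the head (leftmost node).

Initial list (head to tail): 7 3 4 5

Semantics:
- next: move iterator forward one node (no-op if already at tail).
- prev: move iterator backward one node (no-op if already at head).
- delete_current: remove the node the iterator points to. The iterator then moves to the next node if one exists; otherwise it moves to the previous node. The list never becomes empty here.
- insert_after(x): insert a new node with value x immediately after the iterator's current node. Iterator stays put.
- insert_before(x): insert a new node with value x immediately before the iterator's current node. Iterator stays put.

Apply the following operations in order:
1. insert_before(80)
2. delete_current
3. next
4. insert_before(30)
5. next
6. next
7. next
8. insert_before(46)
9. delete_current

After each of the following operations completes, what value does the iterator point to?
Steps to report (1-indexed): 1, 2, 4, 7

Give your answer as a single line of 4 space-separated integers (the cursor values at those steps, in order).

Answer: 7 3 4 5

Derivation:
After 1 (insert_before(80)): list=[80, 7, 3, 4, 5] cursor@7
After 2 (delete_current): list=[80, 3, 4, 5] cursor@3
After 3 (next): list=[80, 3, 4, 5] cursor@4
After 4 (insert_before(30)): list=[80, 3, 30, 4, 5] cursor@4
After 5 (next): list=[80, 3, 30, 4, 5] cursor@5
After 6 (next): list=[80, 3, 30, 4, 5] cursor@5
After 7 (next): list=[80, 3, 30, 4, 5] cursor@5
After 8 (insert_before(46)): list=[80, 3, 30, 4, 46, 5] cursor@5
After 9 (delete_current): list=[80, 3, 30, 4, 46] cursor@46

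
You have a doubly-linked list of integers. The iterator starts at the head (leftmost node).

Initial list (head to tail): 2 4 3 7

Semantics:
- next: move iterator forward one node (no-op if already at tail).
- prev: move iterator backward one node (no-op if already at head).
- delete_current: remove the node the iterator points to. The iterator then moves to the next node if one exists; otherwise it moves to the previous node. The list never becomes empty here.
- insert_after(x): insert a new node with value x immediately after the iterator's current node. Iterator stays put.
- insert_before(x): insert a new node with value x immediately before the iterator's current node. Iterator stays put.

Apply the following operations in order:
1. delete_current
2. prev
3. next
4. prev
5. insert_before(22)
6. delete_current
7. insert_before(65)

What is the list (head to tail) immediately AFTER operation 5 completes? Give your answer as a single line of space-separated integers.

Answer: 22 4 3 7

Derivation:
After 1 (delete_current): list=[4, 3, 7] cursor@4
After 2 (prev): list=[4, 3, 7] cursor@4
After 3 (next): list=[4, 3, 7] cursor@3
After 4 (prev): list=[4, 3, 7] cursor@4
After 5 (insert_before(22)): list=[22, 4, 3, 7] cursor@4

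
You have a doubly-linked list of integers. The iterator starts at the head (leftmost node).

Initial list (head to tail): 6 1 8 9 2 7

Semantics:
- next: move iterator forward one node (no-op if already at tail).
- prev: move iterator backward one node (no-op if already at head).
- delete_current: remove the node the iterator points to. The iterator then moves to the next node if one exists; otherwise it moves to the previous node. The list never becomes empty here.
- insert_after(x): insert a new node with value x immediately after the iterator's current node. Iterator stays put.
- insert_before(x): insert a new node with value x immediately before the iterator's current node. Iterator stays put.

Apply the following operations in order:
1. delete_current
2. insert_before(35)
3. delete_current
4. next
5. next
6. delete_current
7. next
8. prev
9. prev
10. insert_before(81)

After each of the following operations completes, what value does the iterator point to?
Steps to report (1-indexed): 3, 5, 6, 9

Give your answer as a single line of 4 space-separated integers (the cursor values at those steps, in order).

After 1 (delete_current): list=[1, 8, 9, 2, 7] cursor@1
After 2 (insert_before(35)): list=[35, 1, 8, 9, 2, 7] cursor@1
After 3 (delete_current): list=[35, 8, 9, 2, 7] cursor@8
After 4 (next): list=[35, 8, 9, 2, 7] cursor@9
After 5 (next): list=[35, 8, 9, 2, 7] cursor@2
After 6 (delete_current): list=[35, 8, 9, 7] cursor@7
After 7 (next): list=[35, 8, 9, 7] cursor@7
After 8 (prev): list=[35, 8, 9, 7] cursor@9
After 9 (prev): list=[35, 8, 9, 7] cursor@8
After 10 (insert_before(81)): list=[35, 81, 8, 9, 7] cursor@8

Answer: 8 2 7 8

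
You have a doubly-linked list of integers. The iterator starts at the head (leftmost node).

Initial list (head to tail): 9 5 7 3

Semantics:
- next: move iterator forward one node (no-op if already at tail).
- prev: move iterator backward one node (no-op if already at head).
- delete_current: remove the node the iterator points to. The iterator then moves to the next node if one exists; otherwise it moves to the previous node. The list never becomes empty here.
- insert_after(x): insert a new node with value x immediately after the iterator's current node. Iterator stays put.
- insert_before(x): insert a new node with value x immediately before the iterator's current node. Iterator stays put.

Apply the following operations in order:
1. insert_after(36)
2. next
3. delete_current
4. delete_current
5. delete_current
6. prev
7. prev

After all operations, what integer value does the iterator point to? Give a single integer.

Answer: 9

Derivation:
After 1 (insert_after(36)): list=[9, 36, 5, 7, 3] cursor@9
After 2 (next): list=[9, 36, 5, 7, 3] cursor@36
After 3 (delete_current): list=[9, 5, 7, 3] cursor@5
After 4 (delete_current): list=[9, 7, 3] cursor@7
After 5 (delete_current): list=[9, 3] cursor@3
After 6 (prev): list=[9, 3] cursor@9
After 7 (prev): list=[9, 3] cursor@9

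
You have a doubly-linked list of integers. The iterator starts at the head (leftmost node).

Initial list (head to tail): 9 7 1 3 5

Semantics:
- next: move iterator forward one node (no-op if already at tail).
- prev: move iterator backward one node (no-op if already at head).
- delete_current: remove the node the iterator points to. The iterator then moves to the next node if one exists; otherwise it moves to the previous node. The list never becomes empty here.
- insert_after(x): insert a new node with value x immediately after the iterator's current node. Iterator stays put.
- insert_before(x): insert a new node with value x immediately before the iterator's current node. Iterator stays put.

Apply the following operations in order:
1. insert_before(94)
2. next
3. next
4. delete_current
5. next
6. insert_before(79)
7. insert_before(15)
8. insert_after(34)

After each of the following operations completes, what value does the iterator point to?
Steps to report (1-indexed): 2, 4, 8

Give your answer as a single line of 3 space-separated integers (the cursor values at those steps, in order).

Answer: 7 3 5

Derivation:
After 1 (insert_before(94)): list=[94, 9, 7, 1, 3, 5] cursor@9
After 2 (next): list=[94, 9, 7, 1, 3, 5] cursor@7
After 3 (next): list=[94, 9, 7, 1, 3, 5] cursor@1
After 4 (delete_current): list=[94, 9, 7, 3, 5] cursor@3
After 5 (next): list=[94, 9, 7, 3, 5] cursor@5
After 6 (insert_before(79)): list=[94, 9, 7, 3, 79, 5] cursor@5
After 7 (insert_before(15)): list=[94, 9, 7, 3, 79, 15, 5] cursor@5
After 8 (insert_after(34)): list=[94, 9, 7, 3, 79, 15, 5, 34] cursor@5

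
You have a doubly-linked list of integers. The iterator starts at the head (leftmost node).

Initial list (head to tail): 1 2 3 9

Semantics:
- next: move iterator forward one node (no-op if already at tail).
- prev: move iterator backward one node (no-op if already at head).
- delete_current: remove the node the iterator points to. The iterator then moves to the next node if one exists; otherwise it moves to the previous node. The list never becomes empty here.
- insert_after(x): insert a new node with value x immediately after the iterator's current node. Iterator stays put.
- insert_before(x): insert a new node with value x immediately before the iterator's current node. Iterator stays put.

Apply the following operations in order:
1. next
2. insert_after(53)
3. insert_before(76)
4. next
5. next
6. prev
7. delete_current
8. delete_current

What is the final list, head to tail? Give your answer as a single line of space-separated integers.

After 1 (next): list=[1, 2, 3, 9] cursor@2
After 2 (insert_after(53)): list=[1, 2, 53, 3, 9] cursor@2
After 3 (insert_before(76)): list=[1, 76, 2, 53, 3, 9] cursor@2
After 4 (next): list=[1, 76, 2, 53, 3, 9] cursor@53
After 5 (next): list=[1, 76, 2, 53, 3, 9] cursor@3
After 6 (prev): list=[1, 76, 2, 53, 3, 9] cursor@53
After 7 (delete_current): list=[1, 76, 2, 3, 9] cursor@3
After 8 (delete_current): list=[1, 76, 2, 9] cursor@9

Answer: 1 76 2 9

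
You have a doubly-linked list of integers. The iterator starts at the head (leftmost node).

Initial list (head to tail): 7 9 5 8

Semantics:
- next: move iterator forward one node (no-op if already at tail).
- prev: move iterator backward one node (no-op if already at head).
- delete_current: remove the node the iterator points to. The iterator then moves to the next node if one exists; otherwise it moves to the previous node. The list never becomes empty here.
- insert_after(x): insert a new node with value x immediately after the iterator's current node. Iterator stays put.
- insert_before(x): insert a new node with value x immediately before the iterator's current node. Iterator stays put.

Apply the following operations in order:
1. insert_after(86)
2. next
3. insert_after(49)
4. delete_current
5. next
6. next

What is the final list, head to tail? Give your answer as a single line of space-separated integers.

After 1 (insert_after(86)): list=[7, 86, 9, 5, 8] cursor@7
After 2 (next): list=[7, 86, 9, 5, 8] cursor@86
After 3 (insert_after(49)): list=[7, 86, 49, 9, 5, 8] cursor@86
After 4 (delete_current): list=[7, 49, 9, 5, 8] cursor@49
After 5 (next): list=[7, 49, 9, 5, 8] cursor@9
After 6 (next): list=[7, 49, 9, 5, 8] cursor@5

Answer: 7 49 9 5 8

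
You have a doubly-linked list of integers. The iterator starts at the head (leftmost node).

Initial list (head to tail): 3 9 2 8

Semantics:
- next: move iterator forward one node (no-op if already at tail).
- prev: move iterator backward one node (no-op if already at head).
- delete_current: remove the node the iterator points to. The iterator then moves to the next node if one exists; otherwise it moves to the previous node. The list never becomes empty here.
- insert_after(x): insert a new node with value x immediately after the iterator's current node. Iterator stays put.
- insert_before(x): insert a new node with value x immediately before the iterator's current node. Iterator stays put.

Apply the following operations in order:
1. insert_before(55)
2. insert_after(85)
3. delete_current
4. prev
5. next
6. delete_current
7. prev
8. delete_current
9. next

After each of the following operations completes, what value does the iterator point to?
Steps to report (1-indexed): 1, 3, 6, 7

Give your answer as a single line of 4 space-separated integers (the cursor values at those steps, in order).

After 1 (insert_before(55)): list=[55, 3, 9, 2, 8] cursor@3
After 2 (insert_after(85)): list=[55, 3, 85, 9, 2, 8] cursor@3
After 3 (delete_current): list=[55, 85, 9, 2, 8] cursor@85
After 4 (prev): list=[55, 85, 9, 2, 8] cursor@55
After 5 (next): list=[55, 85, 9, 2, 8] cursor@85
After 6 (delete_current): list=[55, 9, 2, 8] cursor@9
After 7 (prev): list=[55, 9, 2, 8] cursor@55
After 8 (delete_current): list=[9, 2, 8] cursor@9
After 9 (next): list=[9, 2, 8] cursor@2

Answer: 3 85 9 55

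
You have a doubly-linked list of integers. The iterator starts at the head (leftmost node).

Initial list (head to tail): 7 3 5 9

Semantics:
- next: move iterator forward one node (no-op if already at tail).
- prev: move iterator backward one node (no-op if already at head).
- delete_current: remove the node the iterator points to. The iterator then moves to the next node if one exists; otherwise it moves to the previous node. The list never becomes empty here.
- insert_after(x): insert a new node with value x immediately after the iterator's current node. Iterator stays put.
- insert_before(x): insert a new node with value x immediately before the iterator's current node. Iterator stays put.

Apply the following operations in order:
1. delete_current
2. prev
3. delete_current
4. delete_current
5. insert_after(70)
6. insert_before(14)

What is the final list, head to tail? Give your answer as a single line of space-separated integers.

Answer: 14 9 70

Derivation:
After 1 (delete_current): list=[3, 5, 9] cursor@3
After 2 (prev): list=[3, 5, 9] cursor@3
After 3 (delete_current): list=[5, 9] cursor@5
After 4 (delete_current): list=[9] cursor@9
After 5 (insert_after(70)): list=[9, 70] cursor@9
After 6 (insert_before(14)): list=[14, 9, 70] cursor@9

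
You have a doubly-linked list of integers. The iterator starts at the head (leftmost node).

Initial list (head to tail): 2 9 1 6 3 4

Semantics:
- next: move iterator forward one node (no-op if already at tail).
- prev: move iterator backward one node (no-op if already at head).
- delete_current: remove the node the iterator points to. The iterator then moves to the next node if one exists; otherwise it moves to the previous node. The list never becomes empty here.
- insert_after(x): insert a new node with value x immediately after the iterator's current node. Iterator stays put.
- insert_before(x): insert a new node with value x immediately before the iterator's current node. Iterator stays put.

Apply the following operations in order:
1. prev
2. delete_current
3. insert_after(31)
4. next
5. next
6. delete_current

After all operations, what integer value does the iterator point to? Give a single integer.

Answer: 6

Derivation:
After 1 (prev): list=[2, 9, 1, 6, 3, 4] cursor@2
After 2 (delete_current): list=[9, 1, 6, 3, 4] cursor@9
After 3 (insert_after(31)): list=[9, 31, 1, 6, 3, 4] cursor@9
After 4 (next): list=[9, 31, 1, 6, 3, 4] cursor@31
After 5 (next): list=[9, 31, 1, 6, 3, 4] cursor@1
After 6 (delete_current): list=[9, 31, 6, 3, 4] cursor@6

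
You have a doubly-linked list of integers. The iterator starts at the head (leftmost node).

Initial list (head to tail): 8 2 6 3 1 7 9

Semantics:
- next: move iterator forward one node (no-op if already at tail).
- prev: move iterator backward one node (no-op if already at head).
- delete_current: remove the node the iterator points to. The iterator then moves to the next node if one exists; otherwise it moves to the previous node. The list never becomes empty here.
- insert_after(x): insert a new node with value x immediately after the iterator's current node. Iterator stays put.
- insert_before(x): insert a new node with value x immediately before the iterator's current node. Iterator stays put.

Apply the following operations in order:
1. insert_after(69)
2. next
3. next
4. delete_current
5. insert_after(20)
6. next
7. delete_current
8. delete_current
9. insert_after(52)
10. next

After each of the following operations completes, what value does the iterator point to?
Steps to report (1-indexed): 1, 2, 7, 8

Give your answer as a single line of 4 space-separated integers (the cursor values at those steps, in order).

After 1 (insert_after(69)): list=[8, 69, 2, 6, 3, 1, 7, 9] cursor@8
After 2 (next): list=[8, 69, 2, 6, 3, 1, 7, 9] cursor@69
After 3 (next): list=[8, 69, 2, 6, 3, 1, 7, 9] cursor@2
After 4 (delete_current): list=[8, 69, 6, 3, 1, 7, 9] cursor@6
After 5 (insert_after(20)): list=[8, 69, 6, 20, 3, 1, 7, 9] cursor@6
After 6 (next): list=[8, 69, 6, 20, 3, 1, 7, 9] cursor@20
After 7 (delete_current): list=[8, 69, 6, 3, 1, 7, 9] cursor@3
After 8 (delete_current): list=[8, 69, 6, 1, 7, 9] cursor@1
After 9 (insert_after(52)): list=[8, 69, 6, 1, 52, 7, 9] cursor@1
After 10 (next): list=[8, 69, 6, 1, 52, 7, 9] cursor@52

Answer: 8 69 3 1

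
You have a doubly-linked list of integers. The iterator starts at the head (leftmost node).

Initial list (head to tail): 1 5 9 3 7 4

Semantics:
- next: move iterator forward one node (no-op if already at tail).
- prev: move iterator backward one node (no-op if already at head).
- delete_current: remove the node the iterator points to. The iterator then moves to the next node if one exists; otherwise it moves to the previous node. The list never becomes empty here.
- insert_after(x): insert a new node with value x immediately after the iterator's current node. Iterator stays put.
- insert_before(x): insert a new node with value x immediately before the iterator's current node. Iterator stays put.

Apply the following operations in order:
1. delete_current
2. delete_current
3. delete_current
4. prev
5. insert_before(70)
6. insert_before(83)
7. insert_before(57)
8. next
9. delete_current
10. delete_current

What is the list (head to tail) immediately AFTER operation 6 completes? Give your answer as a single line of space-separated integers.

Answer: 70 83 3 7 4

Derivation:
After 1 (delete_current): list=[5, 9, 3, 7, 4] cursor@5
After 2 (delete_current): list=[9, 3, 7, 4] cursor@9
After 3 (delete_current): list=[3, 7, 4] cursor@3
After 4 (prev): list=[3, 7, 4] cursor@3
After 5 (insert_before(70)): list=[70, 3, 7, 4] cursor@3
After 6 (insert_before(83)): list=[70, 83, 3, 7, 4] cursor@3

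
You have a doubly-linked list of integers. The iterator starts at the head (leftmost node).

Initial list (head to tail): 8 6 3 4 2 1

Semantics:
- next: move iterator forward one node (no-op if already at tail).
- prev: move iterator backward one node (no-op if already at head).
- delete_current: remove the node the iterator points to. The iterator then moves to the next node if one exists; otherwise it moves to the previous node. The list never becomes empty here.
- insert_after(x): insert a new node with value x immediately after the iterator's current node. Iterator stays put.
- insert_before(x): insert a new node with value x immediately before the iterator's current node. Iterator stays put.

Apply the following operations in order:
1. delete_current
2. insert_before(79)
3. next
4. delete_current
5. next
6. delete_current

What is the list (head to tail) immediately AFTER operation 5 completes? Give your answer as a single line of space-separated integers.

Answer: 79 6 4 2 1

Derivation:
After 1 (delete_current): list=[6, 3, 4, 2, 1] cursor@6
After 2 (insert_before(79)): list=[79, 6, 3, 4, 2, 1] cursor@6
After 3 (next): list=[79, 6, 3, 4, 2, 1] cursor@3
After 4 (delete_current): list=[79, 6, 4, 2, 1] cursor@4
After 5 (next): list=[79, 6, 4, 2, 1] cursor@2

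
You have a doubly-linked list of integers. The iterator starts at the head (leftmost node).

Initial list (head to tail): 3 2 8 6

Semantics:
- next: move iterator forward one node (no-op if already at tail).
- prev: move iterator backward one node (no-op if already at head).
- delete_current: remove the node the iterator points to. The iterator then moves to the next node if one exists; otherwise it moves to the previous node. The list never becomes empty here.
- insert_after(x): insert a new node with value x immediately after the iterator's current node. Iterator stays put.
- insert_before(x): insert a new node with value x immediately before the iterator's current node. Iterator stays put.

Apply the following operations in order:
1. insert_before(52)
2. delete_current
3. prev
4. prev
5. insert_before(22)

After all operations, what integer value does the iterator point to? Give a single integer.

Answer: 52

Derivation:
After 1 (insert_before(52)): list=[52, 3, 2, 8, 6] cursor@3
After 2 (delete_current): list=[52, 2, 8, 6] cursor@2
After 3 (prev): list=[52, 2, 8, 6] cursor@52
After 4 (prev): list=[52, 2, 8, 6] cursor@52
After 5 (insert_before(22)): list=[22, 52, 2, 8, 6] cursor@52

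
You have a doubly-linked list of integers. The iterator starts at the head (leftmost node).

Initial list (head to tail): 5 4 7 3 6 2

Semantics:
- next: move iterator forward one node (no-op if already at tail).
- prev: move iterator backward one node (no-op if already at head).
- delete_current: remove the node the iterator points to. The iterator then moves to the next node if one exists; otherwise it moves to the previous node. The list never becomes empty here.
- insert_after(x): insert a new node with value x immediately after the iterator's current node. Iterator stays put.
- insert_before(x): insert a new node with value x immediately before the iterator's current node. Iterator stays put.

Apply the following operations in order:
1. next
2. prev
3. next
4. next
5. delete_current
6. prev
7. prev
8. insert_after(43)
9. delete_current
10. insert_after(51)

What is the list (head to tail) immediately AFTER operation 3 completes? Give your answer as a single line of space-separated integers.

Answer: 5 4 7 3 6 2

Derivation:
After 1 (next): list=[5, 4, 7, 3, 6, 2] cursor@4
After 2 (prev): list=[5, 4, 7, 3, 6, 2] cursor@5
After 3 (next): list=[5, 4, 7, 3, 6, 2] cursor@4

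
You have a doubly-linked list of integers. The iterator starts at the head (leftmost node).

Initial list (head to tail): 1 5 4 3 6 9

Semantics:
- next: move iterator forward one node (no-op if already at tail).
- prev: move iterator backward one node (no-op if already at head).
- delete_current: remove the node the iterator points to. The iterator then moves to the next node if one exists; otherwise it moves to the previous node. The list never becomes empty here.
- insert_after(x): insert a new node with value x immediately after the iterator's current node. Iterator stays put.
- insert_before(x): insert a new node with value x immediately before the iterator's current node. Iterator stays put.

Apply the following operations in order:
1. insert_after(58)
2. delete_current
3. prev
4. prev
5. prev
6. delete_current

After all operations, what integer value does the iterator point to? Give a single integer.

Answer: 5

Derivation:
After 1 (insert_after(58)): list=[1, 58, 5, 4, 3, 6, 9] cursor@1
After 2 (delete_current): list=[58, 5, 4, 3, 6, 9] cursor@58
After 3 (prev): list=[58, 5, 4, 3, 6, 9] cursor@58
After 4 (prev): list=[58, 5, 4, 3, 6, 9] cursor@58
After 5 (prev): list=[58, 5, 4, 3, 6, 9] cursor@58
After 6 (delete_current): list=[5, 4, 3, 6, 9] cursor@5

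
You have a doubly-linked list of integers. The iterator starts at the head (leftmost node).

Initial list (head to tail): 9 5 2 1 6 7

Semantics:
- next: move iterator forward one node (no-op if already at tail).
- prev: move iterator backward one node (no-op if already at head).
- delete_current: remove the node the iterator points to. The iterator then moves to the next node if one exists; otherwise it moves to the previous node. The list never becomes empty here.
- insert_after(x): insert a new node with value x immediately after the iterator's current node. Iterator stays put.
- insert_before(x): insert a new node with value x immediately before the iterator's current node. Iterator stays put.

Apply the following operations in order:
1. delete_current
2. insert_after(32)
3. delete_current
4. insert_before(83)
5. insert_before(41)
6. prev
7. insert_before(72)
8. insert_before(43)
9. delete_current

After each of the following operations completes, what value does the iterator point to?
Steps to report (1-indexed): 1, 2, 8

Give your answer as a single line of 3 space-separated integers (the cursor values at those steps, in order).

Answer: 5 5 41

Derivation:
After 1 (delete_current): list=[5, 2, 1, 6, 7] cursor@5
After 2 (insert_after(32)): list=[5, 32, 2, 1, 6, 7] cursor@5
After 3 (delete_current): list=[32, 2, 1, 6, 7] cursor@32
After 4 (insert_before(83)): list=[83, 32, 2, 1, 6, 7] cursor@32
After 5 (insert_before(41)): list=[83, 41, 32, 2, 1, 6, 7] cursor@32
After 6 (prev): list=[83, 41, 32, 2, 1, 6, 7] cursor@41
After 7 (insert_before(72)): list=[83, 72, 41, 32, 2, 1, 6, 7] cursor@41
After 8 (insert_before(43)): list=[83, 72, 43, 41, 32, 2, 1, 6, 7] cursor@41
After 9 (delete_current): list=[83, 72, 43, 32, 2, 1, 6, 7] cursor@32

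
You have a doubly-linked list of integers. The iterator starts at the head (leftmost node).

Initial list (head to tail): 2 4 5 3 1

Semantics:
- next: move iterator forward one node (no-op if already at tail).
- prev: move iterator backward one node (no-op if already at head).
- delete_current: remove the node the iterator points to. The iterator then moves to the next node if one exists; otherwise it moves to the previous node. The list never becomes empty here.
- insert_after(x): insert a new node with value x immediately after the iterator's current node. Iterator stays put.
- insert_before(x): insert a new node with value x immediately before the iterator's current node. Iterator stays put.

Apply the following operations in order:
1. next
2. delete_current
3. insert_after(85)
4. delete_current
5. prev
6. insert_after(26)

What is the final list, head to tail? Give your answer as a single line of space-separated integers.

Answer: 2 26 85 3 1

Derivation:
After 1 (next): list=[2, 4, 5, 3, 1] cursor@4
After 2 (delete_current): list=[2, 5, 3, 1] cursor@5
After 3 (insert_after(85)): list=[2, 5, 85, 3, 1] cursor@5
After 4 (delete_current): list=[2, 85, 3, 1] cursor@85
After 5 (prev): list=[2, 85, 3, 1] cursor@2
After 6 (insert_after(26)): list=[2, 26, 85, 3, 1] cursor@2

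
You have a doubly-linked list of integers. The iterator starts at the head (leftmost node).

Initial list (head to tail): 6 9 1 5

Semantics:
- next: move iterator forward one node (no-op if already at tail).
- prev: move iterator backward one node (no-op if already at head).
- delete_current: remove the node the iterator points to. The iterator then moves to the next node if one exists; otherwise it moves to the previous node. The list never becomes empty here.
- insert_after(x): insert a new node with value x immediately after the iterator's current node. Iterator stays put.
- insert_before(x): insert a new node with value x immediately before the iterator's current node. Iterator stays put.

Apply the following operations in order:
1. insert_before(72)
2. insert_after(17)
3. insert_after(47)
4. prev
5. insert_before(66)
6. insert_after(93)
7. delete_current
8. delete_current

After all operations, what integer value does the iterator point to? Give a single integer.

Answer: 6

Derivation:
After 1 (insert_before(72)): list=[72, 6, 9, 1, 5] cursor@6
After 2 (insert_after(17)): list=[72, 6, 17, 9, 1, 5] cursor@6
After 3 (insert_after(47)): list=[72, 6, 47, 17, 9, 1, 5] cursor@6
After 4 (prev): list=[72, 6, 47, 17, 9, 1, 5] cursor@72
After 5 (insert_before(66)): list=[66, 72, 6, 47, 17, 9, 1, 5] cursor@72
After 6 (insert_after(93)): list=[66, 72, 93, 6, 47, 17, 9, 1, 5] cursor@72
After 7 (delete_current): list=[66, 93, 6, 47, 17, 9, 1, 5] cursor@93
After 8 (delete_current): list=[66, 6, 47, 17, 9, 1, 5] cursor@6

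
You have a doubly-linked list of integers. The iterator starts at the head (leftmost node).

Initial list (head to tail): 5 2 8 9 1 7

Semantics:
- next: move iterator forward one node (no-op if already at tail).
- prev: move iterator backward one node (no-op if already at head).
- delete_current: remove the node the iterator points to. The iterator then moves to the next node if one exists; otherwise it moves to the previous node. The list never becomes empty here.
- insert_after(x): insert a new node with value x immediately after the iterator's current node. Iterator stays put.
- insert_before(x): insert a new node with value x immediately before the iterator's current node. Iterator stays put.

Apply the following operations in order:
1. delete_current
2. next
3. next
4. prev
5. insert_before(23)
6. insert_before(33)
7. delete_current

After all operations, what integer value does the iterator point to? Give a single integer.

After 1 (delete_current): list=[2, 8, 9, 1, 7] cursor@2
After 2 (next): list=[2, 8, 9, 1, 7] cursor@8
After 3 (next): list=[2, 8, 9, 1, 7] cursor@9
After 4 (prev): list=[2, 8, 9, 1, 7] cursor@8
After 5 (insert_before(23)): list=[2, 23, 8, 9, 1, 7] cursor@8
After 6 (insert_before(33)): list=[2, 23, 33, 8, 9, 1, 7] cursor@8
After 7 (delete_current): list=[2, 23, 33, 9, 1, 7] cursor@9

Answer: 9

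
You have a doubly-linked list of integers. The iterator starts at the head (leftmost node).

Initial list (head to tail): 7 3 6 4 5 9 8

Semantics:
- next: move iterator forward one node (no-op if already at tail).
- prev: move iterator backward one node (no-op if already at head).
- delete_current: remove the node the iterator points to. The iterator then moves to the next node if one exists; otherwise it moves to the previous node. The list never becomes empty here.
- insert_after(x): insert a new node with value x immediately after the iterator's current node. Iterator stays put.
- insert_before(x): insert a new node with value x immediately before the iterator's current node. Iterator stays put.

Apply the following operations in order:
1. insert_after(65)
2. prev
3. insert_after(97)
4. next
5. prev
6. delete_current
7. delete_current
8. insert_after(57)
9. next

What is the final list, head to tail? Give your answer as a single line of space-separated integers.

After 1 (insert_after(65)): list=[7, 65, 3, 6, 4, 5, 9, 8] cursor@7
After 2 (prev): list=[7, 65, 3, 6, 4, 5, 9, 8] cursor@7
After 3 (insert_after(97)): list=[7, 97, 65, 3, 6, 4, 5, 9, 8] cursor@7
After 4 (next): list=[7, 97, 65, 3, 6, 4, 5, 9, 8] cursor@97
After 5 (prev): list=[7, 97, 65, 3, 6, 4, 5, 9, 8] cursor@7
After 6 (delete_current): list=[97, 65, 3, 6, 4, 5, 9, 8] cursor@97
After 7 (delete_current): list=[65, 3, 6, 4, 5, 9, 8] cursor@65
After 8 (insert_after(57)): list=[65, 57, 3, 6, 4, 5, 9, 8] cursor@65
After 9 (next): list=[65, 57, 3, 6, 4, 5, 9, 8] cursor@57

Answer: 65 57 3 6 4 5 9 8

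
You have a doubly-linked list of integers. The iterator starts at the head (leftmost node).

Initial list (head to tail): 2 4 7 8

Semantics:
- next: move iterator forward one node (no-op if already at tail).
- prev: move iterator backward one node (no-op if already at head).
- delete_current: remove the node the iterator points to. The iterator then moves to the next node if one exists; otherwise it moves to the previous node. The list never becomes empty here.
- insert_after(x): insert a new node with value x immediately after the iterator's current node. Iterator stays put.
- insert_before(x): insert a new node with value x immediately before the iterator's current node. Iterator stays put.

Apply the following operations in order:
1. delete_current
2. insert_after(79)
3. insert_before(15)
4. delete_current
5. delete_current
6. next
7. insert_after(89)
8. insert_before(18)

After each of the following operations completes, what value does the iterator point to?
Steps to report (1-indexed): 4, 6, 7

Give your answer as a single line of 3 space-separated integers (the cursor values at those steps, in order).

After 1 (delete_current): list=[4, 7, 8] cursor@4
After 2 (insert_after(79)): list=[4, 79, 7, 8] cursor@4
After 3 (insert_before(15)): list=[15, 4, 79, 7, 8] cursor@4
After 4 (delete_current): list=[15, 79, 7, 8] cursor@79
After 5 (delete_current): list=[15, 7, 8] cursor@7
After 6 (next): list=[15, 7, 8] cursor@8
After 7 (insert_after(89)): list=[15, 7, 8, 89] cursor@8
After 8 (insert_before(18)): list=[15, 7, 18, 8, 89] cursor@8

Answer: 79 8 8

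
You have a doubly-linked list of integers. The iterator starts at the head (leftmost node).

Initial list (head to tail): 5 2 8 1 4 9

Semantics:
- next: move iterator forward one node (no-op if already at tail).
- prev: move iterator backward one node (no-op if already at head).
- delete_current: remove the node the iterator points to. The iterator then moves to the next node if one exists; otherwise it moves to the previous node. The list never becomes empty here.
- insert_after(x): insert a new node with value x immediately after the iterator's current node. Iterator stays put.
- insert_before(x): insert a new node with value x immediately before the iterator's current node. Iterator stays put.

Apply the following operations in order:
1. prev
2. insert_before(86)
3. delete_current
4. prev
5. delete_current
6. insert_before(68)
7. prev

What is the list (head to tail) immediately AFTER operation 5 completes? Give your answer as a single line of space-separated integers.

Answer: 2 8 1 4 9

Derivation:
After 1 (prev): list=[5, 2, 8, 1, 4, 9] cursor@5
After 2 (insert_before(86)): list=[86, 5, 2, 8, 1, 4, 9] cursor@5
After 3 (delete_current): list=[86, 2, 8, 1, 4, 9] cursor@2
After 4 (prev): list=[86, 2, 8, 1, 4, 9] cursor@86
After 5 (delete_current): list=[2, 8, 1, 4, 9] cursor@2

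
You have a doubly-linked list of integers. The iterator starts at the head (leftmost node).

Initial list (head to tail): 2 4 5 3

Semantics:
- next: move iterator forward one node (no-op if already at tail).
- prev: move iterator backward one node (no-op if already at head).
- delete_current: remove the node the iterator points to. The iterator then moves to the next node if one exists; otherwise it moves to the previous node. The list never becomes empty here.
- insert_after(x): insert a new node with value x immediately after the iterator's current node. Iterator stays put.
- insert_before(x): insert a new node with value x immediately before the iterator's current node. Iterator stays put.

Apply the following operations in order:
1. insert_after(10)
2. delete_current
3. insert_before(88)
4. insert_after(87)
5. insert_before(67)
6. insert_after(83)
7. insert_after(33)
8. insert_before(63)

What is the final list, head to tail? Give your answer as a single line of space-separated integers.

After 1 (insert_after(10)): list=[2, 10, 4, 5, 3] cursor@2
After 2 (delete_current): list=[10, 4, 5, 3] cursor@10
After 3 (insert_before(88)): list=[88, 10, 4, 5, 3] cursor@10
After 4 (insert_after(87)): list=[88, 10, 87, 4, 5, 3] cursor@10
After 5 (insert_before(67)): list=[88, 67, 10, 87, 4, 5, 3] cursor@10
After 6 (insert_after(83)): list=[88, 67, 10, 83, 87, 4, 5, 3] cursor@10
After 7 (insert_after(33)): list=[88, 67, 10, 33, 83, 87, 4, 5, 3] cursor@10
After 8 (insert_before(63)): list=[88, 67, 63, 10, 33, 83, 87, 4, 5, 3] cursor@10

Answer: 88 67 63 10 33 83 87 4 5 3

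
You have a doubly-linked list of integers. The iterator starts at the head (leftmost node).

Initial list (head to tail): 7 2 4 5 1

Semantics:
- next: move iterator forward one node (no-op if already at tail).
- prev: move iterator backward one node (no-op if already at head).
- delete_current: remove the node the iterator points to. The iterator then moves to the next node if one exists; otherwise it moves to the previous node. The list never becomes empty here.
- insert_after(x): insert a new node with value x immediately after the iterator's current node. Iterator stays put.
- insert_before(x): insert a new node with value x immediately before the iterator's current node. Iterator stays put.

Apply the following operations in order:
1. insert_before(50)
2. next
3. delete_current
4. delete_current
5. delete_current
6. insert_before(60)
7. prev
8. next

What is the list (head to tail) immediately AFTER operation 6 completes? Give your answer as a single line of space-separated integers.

Answer: 50 7 60 1

Derivation:
After 1 (insert_before(50)): list=[50, 7, 2, 4, 5, 1] cursor@7
After 2 (next): list=[50, 7, 2, 4, 5, 1] cursor@2
After 3 (delete_current): list=[50, 7, 4, 5, 1] cursor@4
After 4 (delete_current): list=[50, 7, 5, 1] cursor@5
After 5 (delete_current): list=[50, 7, 1] cursor@1
After 6 (insert_before(60)): list=[50, 7, 60, 1] cursor@1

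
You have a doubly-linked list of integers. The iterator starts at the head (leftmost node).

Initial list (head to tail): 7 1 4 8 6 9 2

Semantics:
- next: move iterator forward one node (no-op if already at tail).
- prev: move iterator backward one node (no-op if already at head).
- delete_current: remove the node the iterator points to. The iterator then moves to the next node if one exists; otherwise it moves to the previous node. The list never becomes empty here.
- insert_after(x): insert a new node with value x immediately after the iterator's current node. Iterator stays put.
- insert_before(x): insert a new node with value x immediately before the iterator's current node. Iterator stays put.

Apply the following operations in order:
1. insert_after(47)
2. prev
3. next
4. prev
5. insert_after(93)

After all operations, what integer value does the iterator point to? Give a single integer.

After 1 (insert_after(47)): list=[7, 47, 1, 4, 8, 6, 9, 2] cursor@7
After 2 (prev): list=[7, 47, 1, 4, 8, 6, 9, 2] cursor@7
After 3 (next): list=[7, 47, 1, 4, 8, 6, 9, 2] cursor@47
After 4 (prev): list=[7, 47, 1, 4, 8, 6, 9, 2] cursor@7
After 5 (insert_after(93)): list=[7, 93, 47, 1, 4, 8, 6, 9, 2] cursor@7

Answer: 7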